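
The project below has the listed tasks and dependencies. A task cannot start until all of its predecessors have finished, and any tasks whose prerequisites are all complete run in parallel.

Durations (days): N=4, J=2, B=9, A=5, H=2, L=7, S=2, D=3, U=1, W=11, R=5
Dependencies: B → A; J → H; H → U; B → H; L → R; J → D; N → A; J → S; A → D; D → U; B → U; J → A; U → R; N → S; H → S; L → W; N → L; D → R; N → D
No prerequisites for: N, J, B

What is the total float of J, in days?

7

The longest chain is B→A→D→U→R = 9+5+3+1+5 = 23; overall finish 23 days.
J finishes as early as 2 and must finish by 9.
Float = 23 − 16 = 7.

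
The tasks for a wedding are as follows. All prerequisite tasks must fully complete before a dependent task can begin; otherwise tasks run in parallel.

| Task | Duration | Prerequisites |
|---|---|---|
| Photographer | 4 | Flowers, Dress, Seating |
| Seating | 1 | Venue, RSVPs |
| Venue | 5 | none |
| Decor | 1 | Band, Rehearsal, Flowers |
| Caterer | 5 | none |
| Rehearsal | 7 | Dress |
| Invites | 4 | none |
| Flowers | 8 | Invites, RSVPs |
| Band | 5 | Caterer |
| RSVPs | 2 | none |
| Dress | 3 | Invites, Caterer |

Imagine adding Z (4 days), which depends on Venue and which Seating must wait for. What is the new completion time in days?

16

Originally the job takes 16 days.
With Z inserted, Seating now waits for max(Venue, RSVPs, Z).
New critical path: Caterer→Dress→Rehearsal→Decor = 5+3+7+1 = 16 ⇒ 16 days.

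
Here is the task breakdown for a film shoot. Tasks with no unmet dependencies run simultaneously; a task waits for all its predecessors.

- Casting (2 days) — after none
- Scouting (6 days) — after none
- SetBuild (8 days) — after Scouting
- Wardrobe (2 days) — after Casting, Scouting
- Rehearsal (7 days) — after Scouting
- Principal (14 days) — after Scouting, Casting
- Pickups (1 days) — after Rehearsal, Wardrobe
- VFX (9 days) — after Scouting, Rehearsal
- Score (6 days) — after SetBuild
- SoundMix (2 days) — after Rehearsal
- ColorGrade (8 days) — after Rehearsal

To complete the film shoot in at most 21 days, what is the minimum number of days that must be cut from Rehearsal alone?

1

Current finish: 22 days; target: 21.
Rehearsal is on every critical path, so each day cut from Rehearsal cuts the finish by one (this holds down to a finish of 20).
Need 22 − 21 = 1 day off Rehearsal → Rehearsal becomes 6 days, finish becomes 21.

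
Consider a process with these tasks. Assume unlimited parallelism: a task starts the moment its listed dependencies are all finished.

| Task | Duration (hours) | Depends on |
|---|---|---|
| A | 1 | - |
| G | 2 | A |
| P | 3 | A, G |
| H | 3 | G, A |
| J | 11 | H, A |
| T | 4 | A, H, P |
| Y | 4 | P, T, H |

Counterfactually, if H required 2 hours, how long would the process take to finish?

Critical path before the change: A→G→H→J = 1+2+3+11 = 17 giving 17 hours.
H is on the critical path; changing it to 2 makes that path 16 hours.
The critical path is still A→G→H→J; finish is now 16 hours.

16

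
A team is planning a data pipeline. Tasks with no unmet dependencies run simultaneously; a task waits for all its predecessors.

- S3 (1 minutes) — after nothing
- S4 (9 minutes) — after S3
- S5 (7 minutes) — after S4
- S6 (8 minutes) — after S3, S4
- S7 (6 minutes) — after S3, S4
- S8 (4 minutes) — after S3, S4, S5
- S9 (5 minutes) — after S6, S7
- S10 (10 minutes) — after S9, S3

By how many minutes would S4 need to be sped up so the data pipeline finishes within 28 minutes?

5

Current finish: 33 minutes; target: 28.
S4 is on every critical path, so each minute cut from S4 cuts the finish by one (this holds down to a finish of 25).
Need 33 − 28 = 5 minutes off S4 → S4 becomes 4 minutes, finish becomes 28.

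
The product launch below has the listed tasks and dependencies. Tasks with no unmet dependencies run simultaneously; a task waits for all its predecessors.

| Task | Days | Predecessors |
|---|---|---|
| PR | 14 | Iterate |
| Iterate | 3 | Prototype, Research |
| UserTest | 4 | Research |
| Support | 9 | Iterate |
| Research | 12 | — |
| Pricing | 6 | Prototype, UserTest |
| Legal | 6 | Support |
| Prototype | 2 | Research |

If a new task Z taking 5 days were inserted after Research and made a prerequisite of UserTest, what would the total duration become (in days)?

32

Originally the schedule takes 32 days.
With Z inserted, UserTest now waits for max(Research, Z).
New critical path: Research→Prototype→Iterate→Support→Legal = 12+2+3+9+6 = 32 ⇒ 32 days.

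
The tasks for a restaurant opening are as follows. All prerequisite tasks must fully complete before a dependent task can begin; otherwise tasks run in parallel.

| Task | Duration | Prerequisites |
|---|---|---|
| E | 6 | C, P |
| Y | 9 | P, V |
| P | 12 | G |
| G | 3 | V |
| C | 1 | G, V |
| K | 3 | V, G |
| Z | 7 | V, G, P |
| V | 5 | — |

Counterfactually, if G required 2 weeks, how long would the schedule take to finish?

28

Critical path before the change: V→G→P→Y = 5+3+12+9 = 29 giving 29 weeks.
G lies on that path, so at 2 weeks the path becomes 28 weeks.
The critical path is still V→G→P→Y; finish is now 28 weeks.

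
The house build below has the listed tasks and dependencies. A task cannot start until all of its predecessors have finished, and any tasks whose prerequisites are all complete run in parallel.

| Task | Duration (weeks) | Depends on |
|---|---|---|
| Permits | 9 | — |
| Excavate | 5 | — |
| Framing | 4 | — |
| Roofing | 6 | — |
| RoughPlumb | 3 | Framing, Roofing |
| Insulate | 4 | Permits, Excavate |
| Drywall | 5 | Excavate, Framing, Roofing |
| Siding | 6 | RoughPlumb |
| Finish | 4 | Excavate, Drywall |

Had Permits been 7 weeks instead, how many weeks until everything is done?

15

Critical path before the change: Roofing→RoughPlumb→Siding = 6+3+6 = 15 giving 15 weeks.
Permits is off the critical path — its longest chain is 13 weeks, giving 2 of slack.
No other chain overtakes it, so the finish is 15 weeks.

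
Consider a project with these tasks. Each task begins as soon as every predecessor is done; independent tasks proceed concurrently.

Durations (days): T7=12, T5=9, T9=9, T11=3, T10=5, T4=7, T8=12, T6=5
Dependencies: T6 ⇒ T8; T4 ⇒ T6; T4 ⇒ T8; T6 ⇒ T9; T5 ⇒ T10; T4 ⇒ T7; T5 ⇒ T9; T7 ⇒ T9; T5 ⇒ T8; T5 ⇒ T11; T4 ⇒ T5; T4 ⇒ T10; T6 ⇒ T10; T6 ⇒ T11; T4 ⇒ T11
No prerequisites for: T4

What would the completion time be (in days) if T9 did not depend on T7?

Before: longest chain T4→T5→T8 = 7+9+12 = 28, finish 28.
Without T7→T9, T9's earliest start moves from 19 to 16.
The longest chain is now T4→T5→T8 = 7+9+12 = 28, so the job takes 28 days.

28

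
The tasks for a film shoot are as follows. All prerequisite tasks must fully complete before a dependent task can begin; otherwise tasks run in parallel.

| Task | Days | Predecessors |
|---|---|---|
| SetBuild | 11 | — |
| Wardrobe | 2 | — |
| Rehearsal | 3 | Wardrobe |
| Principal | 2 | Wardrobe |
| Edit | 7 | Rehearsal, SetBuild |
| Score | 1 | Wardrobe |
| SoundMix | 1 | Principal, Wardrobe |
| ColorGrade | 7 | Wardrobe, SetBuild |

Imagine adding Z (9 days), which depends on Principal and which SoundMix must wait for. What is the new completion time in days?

Originally the project takes 18 days.
With Z inserted, SoundMix now waits for max(Principal, Wardrobe, Z).
New critical path: SetBuild→Edit = 11+7 = 18 ⇒ 18 days.

18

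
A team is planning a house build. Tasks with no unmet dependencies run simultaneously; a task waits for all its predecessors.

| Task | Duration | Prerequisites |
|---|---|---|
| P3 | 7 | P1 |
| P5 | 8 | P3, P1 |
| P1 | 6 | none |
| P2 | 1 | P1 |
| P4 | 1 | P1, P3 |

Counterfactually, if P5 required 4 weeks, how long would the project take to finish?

17

The binding path is P1→P3→P5 = 6+7+8 = 21; finish at 21 weeks.
P5 is on the critical path; changing it to 4 makes that path 17 weeks.
That remains the longest chain; total 17 weeks.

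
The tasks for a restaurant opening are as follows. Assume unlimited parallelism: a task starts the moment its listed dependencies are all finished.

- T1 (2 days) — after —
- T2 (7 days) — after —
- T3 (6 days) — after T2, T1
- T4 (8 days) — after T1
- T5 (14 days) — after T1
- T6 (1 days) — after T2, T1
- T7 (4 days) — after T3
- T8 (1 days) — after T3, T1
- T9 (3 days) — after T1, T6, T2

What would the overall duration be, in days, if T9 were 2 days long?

17

As given, the longest chain is T2→T3→T7 = 7+6+4 = 17, so the finish is 17 days.
T9 has 6 days of float (longest path through it is 11).
No other chain overtakes it, so the finish is 17 days.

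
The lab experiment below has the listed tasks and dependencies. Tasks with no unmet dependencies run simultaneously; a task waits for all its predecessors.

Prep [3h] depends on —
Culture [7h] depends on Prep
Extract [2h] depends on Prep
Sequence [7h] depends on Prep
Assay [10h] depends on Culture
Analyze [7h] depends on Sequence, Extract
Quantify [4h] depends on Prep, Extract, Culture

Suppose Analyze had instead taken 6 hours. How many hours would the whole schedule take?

As given, the longest chain is Prep→Culture→Assay = 3+7+10 = 20, so the finish is 20 hours.
The longest path through Analyze is only 17 hours, so Analyze has float 3.
No other chain overtakes it, so the finish is 20 hours.

20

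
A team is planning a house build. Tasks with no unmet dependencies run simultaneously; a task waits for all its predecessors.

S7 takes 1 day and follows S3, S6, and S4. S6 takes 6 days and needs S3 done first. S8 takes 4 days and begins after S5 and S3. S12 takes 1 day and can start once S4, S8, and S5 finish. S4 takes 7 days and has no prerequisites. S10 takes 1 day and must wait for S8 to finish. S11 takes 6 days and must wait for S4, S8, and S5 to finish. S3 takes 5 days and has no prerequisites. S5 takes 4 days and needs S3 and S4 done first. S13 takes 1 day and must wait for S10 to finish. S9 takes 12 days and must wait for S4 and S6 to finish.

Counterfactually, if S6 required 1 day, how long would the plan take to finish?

21

As given, the longest chain is S3→S6→S9 = 5+6+12 = 23, so the finish is 23 days.
S6 lies on that path, so at 1 day the path becomes 18 days.
The binding chain switches to S4→S5→S8→S11 = 7+4+4+6 = 21; finish 21 days.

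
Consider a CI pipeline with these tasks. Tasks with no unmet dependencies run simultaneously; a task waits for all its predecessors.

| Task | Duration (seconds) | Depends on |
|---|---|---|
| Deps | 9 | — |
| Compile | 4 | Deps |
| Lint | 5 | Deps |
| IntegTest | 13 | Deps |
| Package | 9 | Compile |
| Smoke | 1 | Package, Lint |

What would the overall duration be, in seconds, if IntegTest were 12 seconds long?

Actual critical path: Deps→Compile→Package→Smoke = 9+4+9+1 = 23 ⇒ 23 seconds.
IntegTest has 1 second of float (longest path through it is 22).
No other chain overtakes it, so the finish is 23 seconds.

23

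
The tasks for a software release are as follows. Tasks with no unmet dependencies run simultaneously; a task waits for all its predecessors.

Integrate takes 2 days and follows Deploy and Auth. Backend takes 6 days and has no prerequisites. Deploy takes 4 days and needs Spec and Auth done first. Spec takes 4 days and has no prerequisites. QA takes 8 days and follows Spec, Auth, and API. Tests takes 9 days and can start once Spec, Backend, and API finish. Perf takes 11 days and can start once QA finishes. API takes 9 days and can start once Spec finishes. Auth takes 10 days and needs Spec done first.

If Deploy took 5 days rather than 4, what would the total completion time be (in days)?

Critical path before the change: Spec→Auth→QA→Perf = 4+10+8+11 = 33 giving 33 days.
Deploy is off the critical path — its longest chain is 20 days, giving 13 of slack.
No other chain overtakes it, so the finish is 33 days.

33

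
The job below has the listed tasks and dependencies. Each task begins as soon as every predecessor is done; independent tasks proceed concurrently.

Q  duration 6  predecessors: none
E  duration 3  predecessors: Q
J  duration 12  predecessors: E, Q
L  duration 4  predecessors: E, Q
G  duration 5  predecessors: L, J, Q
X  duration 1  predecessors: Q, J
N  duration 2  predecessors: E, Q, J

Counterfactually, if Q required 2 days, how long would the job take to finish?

Baseline: Q→E→J→G = 6+3+12+5 = 26 → 26 days.
Q is on the critical path; changing it to 2 makes that path 22 days.
No other chain overtakes it, so the finish is 22 days.

22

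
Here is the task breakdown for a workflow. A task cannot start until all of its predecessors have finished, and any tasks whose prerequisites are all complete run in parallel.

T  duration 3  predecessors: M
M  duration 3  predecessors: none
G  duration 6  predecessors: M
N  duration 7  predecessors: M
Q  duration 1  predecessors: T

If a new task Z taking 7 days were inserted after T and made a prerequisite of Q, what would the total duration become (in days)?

14

Originally the plan takes 10 days.
With Z inserted, Q now waits for max(T, Z).
New critical path: M→T→Z→Q = 3+3+7+1 = 14 ⇒ 14 days.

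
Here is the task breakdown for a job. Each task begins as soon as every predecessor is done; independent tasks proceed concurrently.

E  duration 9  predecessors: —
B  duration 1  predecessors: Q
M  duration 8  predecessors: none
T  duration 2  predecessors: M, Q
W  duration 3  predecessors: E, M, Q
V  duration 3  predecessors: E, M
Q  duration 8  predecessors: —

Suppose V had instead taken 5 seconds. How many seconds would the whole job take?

As given, the longest chain is E→V = 9+3 = 12, so the finish is 12 seconds.
Since V is critical, the +2 change carries straight to that chain (now 14 seconds).
That remains the longest chain; total 14 seconds.

14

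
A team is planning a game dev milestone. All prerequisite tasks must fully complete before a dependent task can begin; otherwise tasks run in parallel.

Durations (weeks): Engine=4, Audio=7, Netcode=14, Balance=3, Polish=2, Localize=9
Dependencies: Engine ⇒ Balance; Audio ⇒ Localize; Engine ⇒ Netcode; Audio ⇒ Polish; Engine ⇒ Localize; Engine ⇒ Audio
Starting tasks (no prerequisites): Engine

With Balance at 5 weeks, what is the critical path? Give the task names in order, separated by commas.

Baseline: Engine→Audio→Localize = 4+7+9 = 20 → 20 weeks.
Balance is off the critical path — its longest chain is 7 weeks, giving 13 of slack.
The critical path is still Engine→Audio→Localize; finish is now 20 weeks.

Engine, Audio, Localize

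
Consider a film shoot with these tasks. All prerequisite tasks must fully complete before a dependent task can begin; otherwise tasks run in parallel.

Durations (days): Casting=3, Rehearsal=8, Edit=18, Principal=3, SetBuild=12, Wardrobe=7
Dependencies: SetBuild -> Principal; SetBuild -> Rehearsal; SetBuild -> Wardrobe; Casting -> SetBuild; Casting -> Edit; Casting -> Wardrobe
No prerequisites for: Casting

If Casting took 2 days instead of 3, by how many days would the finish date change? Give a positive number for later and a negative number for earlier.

The binding path is Casting→SetBuild→Rehearsal = 3+12+8 = 23; finish at 23 days.
Casting is on the critical path; changing it to 2 makes that path 22 days.
No other chain overtakes it, so the finish is 22 days.
Change in finish: 22 − 23 = -1 days.

-1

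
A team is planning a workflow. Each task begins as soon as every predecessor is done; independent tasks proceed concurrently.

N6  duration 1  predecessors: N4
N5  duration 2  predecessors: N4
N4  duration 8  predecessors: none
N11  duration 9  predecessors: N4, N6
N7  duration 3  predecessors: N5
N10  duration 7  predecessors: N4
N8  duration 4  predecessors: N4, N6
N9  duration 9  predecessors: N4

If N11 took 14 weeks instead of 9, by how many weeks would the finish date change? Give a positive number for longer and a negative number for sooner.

5

As given, the longest chain is N4→N6→N11 = 8+1+9 = 18, so the finish is 18 weeks.
N11 lies on that path, so at 14 weeks the path becomes 23 weeks.
That remains the longest chain; total 23 weeks.
Change in finish: 23 − 18 = +5 weeks.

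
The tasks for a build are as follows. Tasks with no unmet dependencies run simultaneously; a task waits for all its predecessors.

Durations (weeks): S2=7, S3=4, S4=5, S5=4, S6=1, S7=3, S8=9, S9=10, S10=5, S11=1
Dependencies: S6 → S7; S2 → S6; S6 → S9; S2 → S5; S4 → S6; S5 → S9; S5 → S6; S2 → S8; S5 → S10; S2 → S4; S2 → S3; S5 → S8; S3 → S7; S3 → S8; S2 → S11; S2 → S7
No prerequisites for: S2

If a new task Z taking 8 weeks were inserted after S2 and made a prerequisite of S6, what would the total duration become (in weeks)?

26

Originally the job takes 23 weeks.
With Z inserted, S6 now waits for max(S5, S4, S2, Z).
New critical path: S2→Z→S6→S9 = 7+8+1+10 = 26 ⇒ 26 weeks.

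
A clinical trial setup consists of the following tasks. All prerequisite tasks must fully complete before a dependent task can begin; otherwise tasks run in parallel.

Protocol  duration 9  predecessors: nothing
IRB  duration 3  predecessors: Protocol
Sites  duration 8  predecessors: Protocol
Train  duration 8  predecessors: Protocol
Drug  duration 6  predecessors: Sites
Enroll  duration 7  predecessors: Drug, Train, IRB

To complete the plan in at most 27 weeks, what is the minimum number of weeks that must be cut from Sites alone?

3

Current finish: 30 weeks; target: 27.
Sites is on every critical path, so each week cut from Sites cuts the finish by one (this holds down to a finish of 24).
Need 30 − 27 = 3 weeks off Sites → Sites becomes 5 weeks, finish becomes 27.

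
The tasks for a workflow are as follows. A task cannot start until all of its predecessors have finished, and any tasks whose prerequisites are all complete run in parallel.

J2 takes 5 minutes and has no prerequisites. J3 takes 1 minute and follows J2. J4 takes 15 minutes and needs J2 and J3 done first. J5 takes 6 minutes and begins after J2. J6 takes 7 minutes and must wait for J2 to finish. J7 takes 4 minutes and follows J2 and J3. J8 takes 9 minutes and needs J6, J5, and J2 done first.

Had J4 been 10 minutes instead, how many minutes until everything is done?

As given, the longest chain is J2→J3→J4 = 5+1+15 = 21, so the finish is 21 minutes.
J4 is on the critical path; changing it to 10 makes that path 16 minutes.
The binding chain switches to J2→J6→J8 = 5+7+9 = 21; finish 21 minutes.

21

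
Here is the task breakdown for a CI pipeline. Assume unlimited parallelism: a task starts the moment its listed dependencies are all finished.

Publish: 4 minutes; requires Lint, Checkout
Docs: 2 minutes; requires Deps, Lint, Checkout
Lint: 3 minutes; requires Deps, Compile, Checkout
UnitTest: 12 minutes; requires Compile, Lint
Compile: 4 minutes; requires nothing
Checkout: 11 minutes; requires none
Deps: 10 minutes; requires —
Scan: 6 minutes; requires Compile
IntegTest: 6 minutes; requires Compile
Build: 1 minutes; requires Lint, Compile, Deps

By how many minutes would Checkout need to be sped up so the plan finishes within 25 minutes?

Current finish: 26 minutes; target: 25.
Checkout is on every critical path, so each minute cut from Checkout cuts the finish by one (this holds down to a finish of 25).
Need 26 − 25 = 1 minute off Checkout → Checkout becomes 10 minutes, finish becomes 25.

1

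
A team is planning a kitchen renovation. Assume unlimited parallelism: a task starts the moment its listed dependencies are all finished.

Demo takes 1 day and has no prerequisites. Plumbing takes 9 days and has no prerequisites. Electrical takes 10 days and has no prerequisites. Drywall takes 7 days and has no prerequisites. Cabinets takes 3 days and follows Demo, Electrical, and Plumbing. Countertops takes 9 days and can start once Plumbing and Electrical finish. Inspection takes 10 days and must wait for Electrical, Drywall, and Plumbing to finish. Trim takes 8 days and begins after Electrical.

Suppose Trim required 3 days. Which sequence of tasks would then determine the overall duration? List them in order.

Critical path before the change: Electrical→Inspection = 10+10 = 20 giving 20 days.
Trim has 2 days of float (longest path through it is 18).
That remains the longest chain; total 20 days.

Electrical, Inspection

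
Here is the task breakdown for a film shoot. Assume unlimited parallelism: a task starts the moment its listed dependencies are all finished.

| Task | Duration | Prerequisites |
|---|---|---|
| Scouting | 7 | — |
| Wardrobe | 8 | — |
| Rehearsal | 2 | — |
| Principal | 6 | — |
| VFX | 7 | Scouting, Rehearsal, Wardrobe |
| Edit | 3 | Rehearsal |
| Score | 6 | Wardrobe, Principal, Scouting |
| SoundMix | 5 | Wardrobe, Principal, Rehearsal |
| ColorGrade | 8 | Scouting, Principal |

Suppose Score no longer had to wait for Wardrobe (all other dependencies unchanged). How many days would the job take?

15

Before: longest chain Scouting→ColorGrade = 7+8 = 15, finish 15.
Without Wardrobe→Score, Score's earliest start moves from 8 to 7.
After: Scouting→ColorGrade = 7+8 = 15 → 15 days.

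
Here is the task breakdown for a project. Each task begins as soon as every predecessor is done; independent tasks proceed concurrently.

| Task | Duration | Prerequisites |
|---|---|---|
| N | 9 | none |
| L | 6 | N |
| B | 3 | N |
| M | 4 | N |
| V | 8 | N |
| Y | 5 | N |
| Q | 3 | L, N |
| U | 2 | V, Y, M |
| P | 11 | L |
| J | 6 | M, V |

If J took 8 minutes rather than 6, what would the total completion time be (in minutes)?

26

Baseline: N→L→P = 9+6+11 = 26 → 26 minutes.
The longest path through J is only 23 minutes, so J has float 3.
No other chain overtakes it, so the finish is 26 minutes.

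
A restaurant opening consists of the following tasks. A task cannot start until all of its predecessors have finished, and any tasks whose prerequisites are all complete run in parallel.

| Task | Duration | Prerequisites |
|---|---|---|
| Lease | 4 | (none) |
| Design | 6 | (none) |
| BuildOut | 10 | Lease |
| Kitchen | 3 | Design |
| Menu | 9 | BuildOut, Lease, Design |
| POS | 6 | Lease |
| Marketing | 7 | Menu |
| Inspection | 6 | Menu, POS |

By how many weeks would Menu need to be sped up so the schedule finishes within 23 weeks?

Current finish: 30 weeks; target: 23.
Menu is on every critical path, so each week cut from Menu cuts the finish by one (this holds down to a finish of 22).
Need 30 − 23 = 7 weeks off Menu → Menu becomes 2 weeks, finish becomes 23.

7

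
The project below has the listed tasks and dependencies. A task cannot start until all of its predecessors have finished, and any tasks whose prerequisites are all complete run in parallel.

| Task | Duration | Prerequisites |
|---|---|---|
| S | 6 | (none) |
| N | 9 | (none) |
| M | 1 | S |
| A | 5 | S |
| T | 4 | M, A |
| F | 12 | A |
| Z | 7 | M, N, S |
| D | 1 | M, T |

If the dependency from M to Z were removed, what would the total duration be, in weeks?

23

With the dependency in place, S→A→F = 6+5+12 = 23 sets the finish at 23 weeks.
Dropping M→Z doesn't change Z's earliest start (9); another predecessor still binds.
After: S→A→F = 6+5+12 = 23 → 23 weeks.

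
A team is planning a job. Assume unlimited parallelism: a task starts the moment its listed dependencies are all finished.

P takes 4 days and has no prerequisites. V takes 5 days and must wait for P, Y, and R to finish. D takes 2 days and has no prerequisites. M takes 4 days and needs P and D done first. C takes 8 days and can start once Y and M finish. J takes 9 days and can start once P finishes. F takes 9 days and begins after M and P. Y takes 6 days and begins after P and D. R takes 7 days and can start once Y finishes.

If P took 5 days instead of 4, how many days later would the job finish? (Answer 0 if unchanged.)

1

Baseline: P→Y→R→V = 4+6+7+5 = 22 → 22 days.
P is on the critical path; changing it to 5 makes that path 23 days.
The critical path is still P→Y→R→V; finish is now 23 days.
Change in finish: 23 − 22 = +1 days.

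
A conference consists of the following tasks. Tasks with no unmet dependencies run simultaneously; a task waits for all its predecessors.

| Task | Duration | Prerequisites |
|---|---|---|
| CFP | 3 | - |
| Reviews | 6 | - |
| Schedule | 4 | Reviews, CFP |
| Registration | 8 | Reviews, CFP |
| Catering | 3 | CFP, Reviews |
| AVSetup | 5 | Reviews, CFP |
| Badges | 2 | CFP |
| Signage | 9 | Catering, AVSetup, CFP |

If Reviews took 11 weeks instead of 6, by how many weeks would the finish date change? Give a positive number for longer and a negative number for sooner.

As given, the longest chain is Reviews→AVSetup→Signage = 6+5+9 = 20, so the finish is 20 weeks.
Reviews is on the critical path; changing it to 11 makes that path 25 weeks.
That remains the longest chain; total 25 weeks.
Change in finish: 25 − 20 = +5 weeks.

5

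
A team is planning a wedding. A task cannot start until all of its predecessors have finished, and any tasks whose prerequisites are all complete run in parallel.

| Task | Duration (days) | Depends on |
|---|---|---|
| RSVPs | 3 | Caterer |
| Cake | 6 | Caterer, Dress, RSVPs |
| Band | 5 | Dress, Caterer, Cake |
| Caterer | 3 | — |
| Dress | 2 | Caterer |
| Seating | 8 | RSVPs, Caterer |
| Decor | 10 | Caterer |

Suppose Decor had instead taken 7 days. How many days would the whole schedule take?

17

Critical path before the change: Caterer→RSVPs→Cake→Band = 3+3+6+5 = 17 giving 17 days.
The longest path through Decor is only 13 days, so Decor has float 4.
No other chain overtakes it, so the finish is 17 days.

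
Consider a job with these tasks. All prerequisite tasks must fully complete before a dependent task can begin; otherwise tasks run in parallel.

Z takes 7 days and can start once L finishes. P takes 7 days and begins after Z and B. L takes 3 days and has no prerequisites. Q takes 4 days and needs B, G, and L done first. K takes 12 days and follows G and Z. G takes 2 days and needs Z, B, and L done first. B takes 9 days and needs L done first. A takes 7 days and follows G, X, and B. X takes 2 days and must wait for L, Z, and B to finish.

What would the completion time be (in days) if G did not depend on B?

24

Before: longest chain L→B→G→K = 3+9+2+12 = 26, finish 26.
Without B→G, G's earliest start moves from 12 to 10.
After: L→Z→G→K = 3+7+2+12 = 24 → 24 days.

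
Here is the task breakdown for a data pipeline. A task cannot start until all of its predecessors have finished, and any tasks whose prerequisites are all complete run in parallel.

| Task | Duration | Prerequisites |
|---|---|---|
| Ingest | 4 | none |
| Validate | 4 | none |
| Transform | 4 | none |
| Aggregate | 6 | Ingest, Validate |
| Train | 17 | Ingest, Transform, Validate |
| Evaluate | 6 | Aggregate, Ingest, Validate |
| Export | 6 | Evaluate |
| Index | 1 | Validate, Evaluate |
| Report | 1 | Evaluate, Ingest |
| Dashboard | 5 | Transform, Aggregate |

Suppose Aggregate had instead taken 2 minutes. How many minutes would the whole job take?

The binding path is Ingest→Aggregate→Evaluate→Export = 4+6+6+6 = 22; finish at 22 minutes.
Aggregate lies on that path, so at 2 minutes the path becomes 18 minutes.
Now Ingest→Train = 4+17 = 21 is longest, so the finish becomes 21 minutes.

21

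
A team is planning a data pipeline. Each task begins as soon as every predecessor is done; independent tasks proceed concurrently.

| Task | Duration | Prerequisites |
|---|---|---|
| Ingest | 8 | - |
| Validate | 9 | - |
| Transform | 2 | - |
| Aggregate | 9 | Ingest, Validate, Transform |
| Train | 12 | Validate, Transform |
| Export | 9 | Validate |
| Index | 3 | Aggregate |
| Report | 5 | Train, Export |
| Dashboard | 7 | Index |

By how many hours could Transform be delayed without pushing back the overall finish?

7

Critical path: Validate→Aggregate→Index→Dashboard = 9+9+3+7 = 28, so the finish is 28 hours.
Longest path through Transform: 21 hours (earliest finish 2, latest finish 9).
Float = 28 − 21 = 7.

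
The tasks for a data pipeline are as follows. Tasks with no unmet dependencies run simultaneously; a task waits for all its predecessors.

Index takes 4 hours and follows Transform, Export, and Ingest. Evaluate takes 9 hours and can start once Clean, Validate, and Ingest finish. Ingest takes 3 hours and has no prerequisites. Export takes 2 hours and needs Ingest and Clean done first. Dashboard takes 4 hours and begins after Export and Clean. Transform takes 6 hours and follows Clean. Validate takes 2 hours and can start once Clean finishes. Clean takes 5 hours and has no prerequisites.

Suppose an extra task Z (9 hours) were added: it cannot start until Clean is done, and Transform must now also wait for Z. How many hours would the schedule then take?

Originally the schedule takes 16 hours.
With Z inserted, Transform now waits for max(Clean, Z).
New critical path: Clean→Z→Transform→Index = 5+9+6+4 = 24 ⇒ 24 hours.

24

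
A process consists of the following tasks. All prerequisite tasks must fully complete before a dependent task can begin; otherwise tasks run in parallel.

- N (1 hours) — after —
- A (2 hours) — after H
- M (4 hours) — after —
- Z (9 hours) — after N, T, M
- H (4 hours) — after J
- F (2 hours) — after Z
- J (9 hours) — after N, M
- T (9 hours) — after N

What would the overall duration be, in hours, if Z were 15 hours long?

27

As given, the longest chain is N→T→Z→F = 1+9+9+2 = 21, so the finish is 21 hours.
Since Z is critical, the +6 change carries straight to that chain (now 27 hours).
That remains the longest chain; total 27 hours.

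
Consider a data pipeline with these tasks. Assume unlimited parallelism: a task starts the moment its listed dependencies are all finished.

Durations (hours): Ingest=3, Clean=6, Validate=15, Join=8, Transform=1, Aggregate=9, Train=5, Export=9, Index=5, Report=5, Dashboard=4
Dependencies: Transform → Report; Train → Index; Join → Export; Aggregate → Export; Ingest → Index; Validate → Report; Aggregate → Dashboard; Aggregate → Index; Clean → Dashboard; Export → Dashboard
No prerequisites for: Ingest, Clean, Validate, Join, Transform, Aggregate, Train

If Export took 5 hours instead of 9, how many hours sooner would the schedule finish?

2

The binding path is Aggregate→Export→Dashboard = 9+9+4 = 22; finish at 22 hours.
Since Export is critical, the -4 change carries straight to that chain (now 18 hours).
New critical path: Validate→Report = 15+5 = 20 ⇒ 20 hours.
Change in finish: 20 − 22 = -2 hours.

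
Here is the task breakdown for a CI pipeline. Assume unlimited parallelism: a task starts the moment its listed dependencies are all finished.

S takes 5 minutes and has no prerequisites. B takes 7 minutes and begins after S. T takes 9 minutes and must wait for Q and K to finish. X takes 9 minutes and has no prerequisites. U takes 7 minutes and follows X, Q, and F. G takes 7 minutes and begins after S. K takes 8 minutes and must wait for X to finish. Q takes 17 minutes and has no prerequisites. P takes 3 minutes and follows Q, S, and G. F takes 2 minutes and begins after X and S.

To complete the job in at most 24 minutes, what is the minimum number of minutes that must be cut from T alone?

2

Current finish: 26 minutes; target: 24.
T is on every critical path, so each minute cut from T cuts the finish by one (this holds down to a finish of 24).
Need 26 − 24 = 2 minutes off T → T becomes 7 minutes, finish becomes 24.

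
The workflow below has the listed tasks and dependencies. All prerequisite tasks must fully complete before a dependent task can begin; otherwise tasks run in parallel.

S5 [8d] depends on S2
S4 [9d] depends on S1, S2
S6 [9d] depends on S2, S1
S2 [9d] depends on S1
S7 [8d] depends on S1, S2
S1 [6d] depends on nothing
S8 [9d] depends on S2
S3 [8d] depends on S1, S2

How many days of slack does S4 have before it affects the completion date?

Critical path: S1→S2→S4 = 6+9+9 = 24, so the finish is 24 days.
S4 finishes as early as 24 and must finish by 24.
Float = 24 − 24 = 0.

0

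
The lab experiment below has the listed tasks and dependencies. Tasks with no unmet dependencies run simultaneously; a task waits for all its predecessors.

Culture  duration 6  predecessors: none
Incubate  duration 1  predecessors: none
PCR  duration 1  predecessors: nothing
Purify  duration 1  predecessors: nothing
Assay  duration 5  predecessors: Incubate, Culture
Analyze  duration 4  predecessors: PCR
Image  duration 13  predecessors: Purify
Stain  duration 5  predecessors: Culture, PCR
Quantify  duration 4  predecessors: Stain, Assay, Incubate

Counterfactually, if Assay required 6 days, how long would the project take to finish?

The binding path is Culture→Assay→Quantify = 6+5+4 = 15; finish at 15 days.
Assay lies on that path, so at 6 days the path becomes 16 days.
That remains the longest chain; total 16 days.

16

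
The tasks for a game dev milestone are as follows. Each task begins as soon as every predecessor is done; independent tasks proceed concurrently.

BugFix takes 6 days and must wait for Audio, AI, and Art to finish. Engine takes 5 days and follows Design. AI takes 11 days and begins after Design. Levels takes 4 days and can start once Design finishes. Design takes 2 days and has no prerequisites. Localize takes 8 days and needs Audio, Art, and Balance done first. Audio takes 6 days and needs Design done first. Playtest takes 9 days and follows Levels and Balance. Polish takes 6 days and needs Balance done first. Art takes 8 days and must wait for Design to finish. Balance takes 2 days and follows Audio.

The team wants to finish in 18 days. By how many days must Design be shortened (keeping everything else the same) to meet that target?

Current finish: 19 days; target: 18.
Design is on every critical path, so each day cut from Design cuts the finish by one (this holds down to a finish of 18).
Need 19 − 18 = 1 day off Design → Design becomes 1 day, finish becomes 18.

1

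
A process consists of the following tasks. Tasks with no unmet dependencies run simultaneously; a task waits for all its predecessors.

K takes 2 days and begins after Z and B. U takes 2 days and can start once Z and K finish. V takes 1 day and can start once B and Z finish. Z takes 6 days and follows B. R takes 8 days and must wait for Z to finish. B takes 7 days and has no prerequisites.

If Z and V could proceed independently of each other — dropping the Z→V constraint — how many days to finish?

21

Before: longest chain B→Z→R = 7+6+8 = 21, finish 21.
Without Z→V, V's earliest start moves from 13 to 7.
After: B→Z→R = 7+6+8 = 21 → 21 days.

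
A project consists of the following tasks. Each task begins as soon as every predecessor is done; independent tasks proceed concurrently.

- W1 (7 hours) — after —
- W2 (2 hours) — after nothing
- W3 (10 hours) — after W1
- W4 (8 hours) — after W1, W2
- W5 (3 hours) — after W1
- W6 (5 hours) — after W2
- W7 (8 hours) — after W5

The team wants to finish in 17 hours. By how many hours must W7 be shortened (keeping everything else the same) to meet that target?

1

Current finish: 18 hours; target: 17.
W7 is on every critical path, so each hour cut from W7 cuts the finish by one (this holds down to a finish of 17).
Need 18 − 17 = 1 hour off W7 → W7 becomes 7 hours, finish becomes 17.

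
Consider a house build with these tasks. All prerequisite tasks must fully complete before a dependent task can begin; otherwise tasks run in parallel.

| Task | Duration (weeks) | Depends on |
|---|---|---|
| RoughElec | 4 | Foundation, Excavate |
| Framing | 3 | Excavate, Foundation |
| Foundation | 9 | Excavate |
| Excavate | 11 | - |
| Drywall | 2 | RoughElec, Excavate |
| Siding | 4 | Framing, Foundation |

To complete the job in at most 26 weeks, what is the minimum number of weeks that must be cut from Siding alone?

Current finish: 27 weeks; target: 26.
Siding is on every critical path, so each week cut from Siding cuts the finish by one (this holds down to a finish of 26).
Need 27 − 26 = 1 week off Siding → Siding becomes 3 weeks, finish becomes 26.

1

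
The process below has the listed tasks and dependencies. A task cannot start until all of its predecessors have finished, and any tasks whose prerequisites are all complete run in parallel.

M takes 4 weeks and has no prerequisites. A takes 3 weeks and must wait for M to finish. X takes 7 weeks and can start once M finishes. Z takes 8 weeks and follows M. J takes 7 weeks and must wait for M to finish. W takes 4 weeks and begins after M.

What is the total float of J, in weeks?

1

Critical path: M→Z = 4+8 = 12, so the finish is 12 weeks.
J finishes as early as 11 and must finish by 12.
Slack of J = 5 − 4 = 1 week.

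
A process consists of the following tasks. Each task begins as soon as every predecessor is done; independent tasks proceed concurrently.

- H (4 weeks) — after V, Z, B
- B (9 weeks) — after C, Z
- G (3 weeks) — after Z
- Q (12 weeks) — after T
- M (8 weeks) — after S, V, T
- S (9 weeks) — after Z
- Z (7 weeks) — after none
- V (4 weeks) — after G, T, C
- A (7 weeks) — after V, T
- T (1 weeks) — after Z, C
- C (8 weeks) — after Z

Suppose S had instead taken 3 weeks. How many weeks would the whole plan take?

28

The binding path is Z→C→B→H = 7+8+9+4 = 28; finish at 28 weeks.
S has 4 weeks of float (longest path through it is 24).
The critical path is still Z→C→B→H; finish is now 28 weeks.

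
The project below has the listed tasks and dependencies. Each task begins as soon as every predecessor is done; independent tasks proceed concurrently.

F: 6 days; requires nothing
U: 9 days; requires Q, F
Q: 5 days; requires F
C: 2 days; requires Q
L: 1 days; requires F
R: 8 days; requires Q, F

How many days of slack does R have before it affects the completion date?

Critical path: F→Q→U = 6+5+9 = 20, so the finish is 20 days.
Longest path through R: 19 days (earliest finish 19, latest finish 20).
So R can slip 20 − 19 = 1 day.

1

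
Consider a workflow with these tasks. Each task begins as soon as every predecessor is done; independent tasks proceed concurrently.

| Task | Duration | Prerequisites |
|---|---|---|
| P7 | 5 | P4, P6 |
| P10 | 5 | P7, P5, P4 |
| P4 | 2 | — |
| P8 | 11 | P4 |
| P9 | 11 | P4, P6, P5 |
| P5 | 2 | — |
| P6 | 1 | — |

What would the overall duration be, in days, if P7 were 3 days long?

Actual critical path: P4→P8 = 2+11 = 13 ⇒ 13 days.
P7 has 1 day of float (longest path through it is 12).
The critical path is still P4→P8; finish is now 13 days.

13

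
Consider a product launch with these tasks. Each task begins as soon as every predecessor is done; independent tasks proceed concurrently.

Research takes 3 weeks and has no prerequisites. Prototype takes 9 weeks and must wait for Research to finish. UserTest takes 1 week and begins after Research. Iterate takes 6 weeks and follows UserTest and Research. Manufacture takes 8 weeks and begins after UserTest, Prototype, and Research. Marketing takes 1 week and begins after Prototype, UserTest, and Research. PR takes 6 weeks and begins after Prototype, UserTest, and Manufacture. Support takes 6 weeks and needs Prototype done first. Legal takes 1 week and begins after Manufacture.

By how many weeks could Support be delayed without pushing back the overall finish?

8

The longest chain is Research→Prototype→Manufacture→PR = 3+9+8+6 = 26; overall finish 26 weeks.
Support finishes as early as 18 and must finish by 26.
Float = 26 − 18 = 8.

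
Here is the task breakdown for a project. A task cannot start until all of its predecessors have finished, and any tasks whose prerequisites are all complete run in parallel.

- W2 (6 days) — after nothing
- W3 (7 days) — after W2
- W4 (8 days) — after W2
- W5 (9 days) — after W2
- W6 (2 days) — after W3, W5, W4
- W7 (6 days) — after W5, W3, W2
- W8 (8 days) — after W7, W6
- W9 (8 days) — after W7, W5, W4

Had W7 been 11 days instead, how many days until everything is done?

34

As given, the longest chain is W2→W5→W7→W8 = 6+9+6+8 = 29, so the finish is 29 days.
Since W7 is critical, the +5 change carries straight to that chain (now 34 days).
That remains the longest chain; total 34 days.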